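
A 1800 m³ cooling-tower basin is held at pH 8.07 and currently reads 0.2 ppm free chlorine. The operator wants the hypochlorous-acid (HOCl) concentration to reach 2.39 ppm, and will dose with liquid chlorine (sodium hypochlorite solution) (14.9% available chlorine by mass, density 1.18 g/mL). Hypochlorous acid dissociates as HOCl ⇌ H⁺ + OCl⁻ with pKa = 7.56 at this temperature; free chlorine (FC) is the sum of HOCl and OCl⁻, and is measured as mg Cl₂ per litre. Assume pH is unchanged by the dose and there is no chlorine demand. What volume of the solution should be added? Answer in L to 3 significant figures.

102 L

Volume: 1800 m³ = 1,800,000 L.
[OCl⁻]/[HOCl] = 10^(pH − pKa) = 10^(8.07 − 7.56) = 3.236; fraction as HOCl = 1/(1 + 3.236) = 0.2361.
Free chlorine required for 2.39 ppm HOCl: 2.39 / 0.2361 = 10.12 ppm.
FC to add: 10.12 − 0.2 = 9.924 mg/L as Cl₂.
Cl₂ equivalent: 9.924 mg/L × 1,800,000 L = 17,860 g.
Product at 14.9% available Cl: 17,860 / 0.149 = 119,900 g.
Volume: 119,900 g ÷ 1.18 g/mL = 101,600 mL.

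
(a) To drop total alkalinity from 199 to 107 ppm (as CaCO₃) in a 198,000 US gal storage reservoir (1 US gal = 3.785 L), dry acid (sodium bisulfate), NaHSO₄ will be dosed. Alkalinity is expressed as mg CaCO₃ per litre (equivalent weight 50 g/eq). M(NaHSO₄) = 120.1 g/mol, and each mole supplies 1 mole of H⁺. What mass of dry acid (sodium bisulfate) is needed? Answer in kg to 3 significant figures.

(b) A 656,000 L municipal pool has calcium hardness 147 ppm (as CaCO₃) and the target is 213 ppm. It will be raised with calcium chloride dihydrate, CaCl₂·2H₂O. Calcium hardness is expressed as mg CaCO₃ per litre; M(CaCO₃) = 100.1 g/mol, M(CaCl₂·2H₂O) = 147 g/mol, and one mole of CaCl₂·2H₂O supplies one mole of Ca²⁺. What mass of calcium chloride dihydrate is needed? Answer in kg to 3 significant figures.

(a) Volume: 198,000 US gal × 3.785 L/gal = 749,430 L.
(a) Alkalinity to neutralize: (199 − 107) = 92 mg/L as CaCO₃ × 749,430 L = 68,950 g as CaCO₃.
(a) Equivalents of H⁺ required: 68,950 ÷ 50 g/eq = 1379 eq = 1379 mol NaHSO₄.
(a) Mass of NaHSO₄: 1379 × 120.1 = 165,600 g.

(b) Hardness to add: (213 − 147) = 66 mg/L as CaCO₃ × 656,000 L = 43,300 g as CaCO₃.
(b) Moles of Ca²⁺ (1 mol Ca²⁺ ≡ 1 mol CaCO₃): 43,300 / 100.1 g/mol = 432.5 mol.
(b) Mass of CaCl₂·2H₂O: 432.5 × 147 = 63,580 g.

(a) 166 kg; (b) 63.6 kg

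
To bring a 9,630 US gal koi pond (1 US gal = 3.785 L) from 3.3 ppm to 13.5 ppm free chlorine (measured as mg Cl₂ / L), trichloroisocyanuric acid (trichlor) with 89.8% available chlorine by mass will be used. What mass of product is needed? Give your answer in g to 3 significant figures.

414 g

Volume: 9,630 US gal × 3.785 L/gal = 36,450 L.
Chlorine deficit: 13.5 − 3.3 = 10.2 ppm = 10.2 mg/L as Cl₂.
Cl₂ equivalent needed: 10.2 mg/L × 36,450 L = 371,800 mg = 371.8 g.
Product at 89.8% available chlorine: 371.8 / 0.898 = 414 g.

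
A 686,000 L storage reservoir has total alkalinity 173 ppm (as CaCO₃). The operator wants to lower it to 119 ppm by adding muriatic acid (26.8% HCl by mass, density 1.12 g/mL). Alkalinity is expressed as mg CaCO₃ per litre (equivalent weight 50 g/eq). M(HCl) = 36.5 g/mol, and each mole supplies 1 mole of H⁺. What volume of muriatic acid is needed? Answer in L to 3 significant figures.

Alkalinity to neutralize: (173 − 119) = 54 mg/L as CaCO₃ × 686,000 L = 37,040 g as CaCO₃.
Equivalents of H⁺ required: 37,040 ÷ 50 g/eq = 740.9 eq = 740.9 mol HCl.
Mass of HCl: 740.9 × 36.5 = 27,040 g.
Mass of 26.8% solution: 27,040 / 0.268 = 100,900 g.
Volume: 100,900 g ÷ 1.12 g/mL = 90,090 mL.

90.1 L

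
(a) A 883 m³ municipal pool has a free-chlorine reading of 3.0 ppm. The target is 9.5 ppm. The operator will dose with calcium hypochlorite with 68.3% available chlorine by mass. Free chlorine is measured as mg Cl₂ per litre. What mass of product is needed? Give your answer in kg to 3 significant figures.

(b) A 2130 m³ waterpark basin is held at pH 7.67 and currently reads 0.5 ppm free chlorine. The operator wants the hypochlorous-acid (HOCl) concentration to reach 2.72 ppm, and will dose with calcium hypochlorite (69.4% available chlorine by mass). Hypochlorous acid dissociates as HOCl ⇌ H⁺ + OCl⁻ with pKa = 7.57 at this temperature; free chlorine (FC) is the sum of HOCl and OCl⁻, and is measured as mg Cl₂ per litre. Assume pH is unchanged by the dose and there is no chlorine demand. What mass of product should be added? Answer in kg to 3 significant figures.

(a) Volume: 883 m³ = 883,000 L.
(a) Chlorine deficit: 9.5 − 3.0 = 6.5 ppm = 6.5 mg/L as Cl₂.
(a) Cl₂ equivalent needed: 6.5 mg/L × 883,000 L = 5,740,000 mg = 5740 g.
(a) Product at 68.3% available chlorine: 5740 / 0.683 = 8403 g.

(b) Volume: 2130 m³ = 2,130,000 L.
(b) [OCl⁻]/[HOCl] = 10^(pH − pKa) = 10^(7.67 − 7.57) = 1.259; fraction as HOCl = 1/(1 + 1.259) = 0.4427.
(b) Free chlorine required for 2.72 ppm HOCl: 2.72 / 0.4427 = 6.144 ppm.
(b) FC to add: 6.144 − 0.5 = 5.644 mg/L as Cl₂.
(b) Cl₂ equivalent: 5.644 mg/L × 2,130,000 L = 12,020 g.
(b) Product at 69.4% available Cl: 12,020 / 0.694 = 17,320 g.

(a) 8.40 kg; (b) 17.3 kg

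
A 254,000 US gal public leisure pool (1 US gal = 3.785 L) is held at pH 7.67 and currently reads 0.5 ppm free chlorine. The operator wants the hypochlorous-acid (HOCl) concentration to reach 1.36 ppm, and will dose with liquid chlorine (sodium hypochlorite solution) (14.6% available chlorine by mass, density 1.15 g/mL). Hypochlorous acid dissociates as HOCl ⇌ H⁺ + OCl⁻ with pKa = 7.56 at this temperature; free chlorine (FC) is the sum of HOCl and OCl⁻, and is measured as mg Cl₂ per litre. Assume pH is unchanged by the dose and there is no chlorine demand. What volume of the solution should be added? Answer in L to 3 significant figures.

Volume: 254,000 US gal × 3.785 L/gal = 961,390 L.
[OCl⁻]/[HOCl] = 10^(pH − pKa) = 10^(7.67 − 7.56) = 1.288; fraction as HOCl = 1/(1 + 1.288) = 0.437.
Free chlorine required for 1.36 ppm HOCl: 1.36 / 0.437 = 3.112 ppm.
FC to add: 3.112 − 0.5 = 2.612 mg/L as Cl₂.
Cl₂ equivalent: 2.612 mg/L × 961,390 L = 2511 g.
Product at 14.6% available Cl: 2511 / 0.146 = 17,200 g.
Volume: 17,200 g ÷ 1.15 g/mL = 14,960 mL.

15.0 L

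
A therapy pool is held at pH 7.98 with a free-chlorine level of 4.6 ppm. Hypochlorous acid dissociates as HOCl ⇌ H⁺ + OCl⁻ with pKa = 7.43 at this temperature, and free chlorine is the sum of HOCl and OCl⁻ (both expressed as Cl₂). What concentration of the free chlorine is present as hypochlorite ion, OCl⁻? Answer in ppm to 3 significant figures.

3.59 ppm

[OCl⁻]/[HOCl] = 10^(pH − pKa) = 10^(7.98 − 7.43) = 10^0.55 = 3.548.
Fraction as HOCl = 1 / (1 + 3.548) = 0.2199.
OCl⁻ = (1 − 0.2199) × 4.6 ppm = 3.589 ppm.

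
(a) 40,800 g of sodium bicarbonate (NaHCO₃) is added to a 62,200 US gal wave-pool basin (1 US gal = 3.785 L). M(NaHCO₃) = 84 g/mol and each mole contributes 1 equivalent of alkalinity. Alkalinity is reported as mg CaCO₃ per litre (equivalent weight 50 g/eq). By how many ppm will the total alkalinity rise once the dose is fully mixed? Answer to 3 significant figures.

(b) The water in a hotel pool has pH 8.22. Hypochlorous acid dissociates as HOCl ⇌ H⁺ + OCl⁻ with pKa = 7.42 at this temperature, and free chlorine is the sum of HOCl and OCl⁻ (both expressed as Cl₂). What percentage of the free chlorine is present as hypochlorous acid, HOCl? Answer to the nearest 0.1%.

(a) Volume: 62,200 US gal × 3.785 L/gal = 235,427 L.
(a) Moles of NaHCO₃: 40,800 g ÷ 84 g/mol = 485.7 mol → 485.7 eq of alkalinity.
(a) As CaCO₃: 485.7 eq × 50 g/eq = 24,290 g.
(a) Rise: 24,290 g / 235,427 L × 1000 = 103.2 mg/L.

(b) [OCl⁻]/[HOCl] = 10^(pH − pKa) = 10^(8.22 − 7.42) = 10^0.80 = 6.31.
(b) Fraction as HOCl = 1 / (1 + 6.31) = 0.1368.

(a) 103 ppm; (b) 13.7%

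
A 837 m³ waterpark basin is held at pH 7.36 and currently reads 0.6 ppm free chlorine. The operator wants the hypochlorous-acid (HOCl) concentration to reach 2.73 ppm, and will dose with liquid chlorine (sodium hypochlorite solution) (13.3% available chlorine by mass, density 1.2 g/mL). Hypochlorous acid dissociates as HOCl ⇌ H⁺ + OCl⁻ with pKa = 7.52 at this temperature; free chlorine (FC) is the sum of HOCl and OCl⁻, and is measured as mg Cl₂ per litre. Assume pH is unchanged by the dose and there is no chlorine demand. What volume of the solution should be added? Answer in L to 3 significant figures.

21.1 L

Volume: 837 m³ = 837,000 L.
[OCl⁻]/[HOCl] = 10^(pH − pKa) = 10^(7.36 − 7.52) = 0.6918; fraction as HOCl = 1/(1 + 0.6918) = 0.5911.
Free chlorine required for 2.73 ppm HOCl: 2.73 / 0.5911 = 4.619 ppm.
FC to add: 4.619 − 0.6 = 4.019 mg/L as Cl₂.
Cl₂ equivalent: 4.019 mg/L × 837,000 L = 3364 g.
Product at 13.3% available Cl: 3364 / 0.133 = 25,290 g.
Volume: 25,290 g ÷ 1.2 g/mL = 21,080 mL.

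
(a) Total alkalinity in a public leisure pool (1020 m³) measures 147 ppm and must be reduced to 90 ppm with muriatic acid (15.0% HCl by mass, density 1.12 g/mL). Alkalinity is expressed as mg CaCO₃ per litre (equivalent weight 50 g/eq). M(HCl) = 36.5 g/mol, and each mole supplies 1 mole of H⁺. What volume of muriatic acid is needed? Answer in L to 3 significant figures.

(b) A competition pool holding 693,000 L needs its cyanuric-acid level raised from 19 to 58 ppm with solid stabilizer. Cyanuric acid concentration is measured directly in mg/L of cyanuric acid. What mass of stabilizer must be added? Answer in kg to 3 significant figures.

(a) 253 L; (b) 27.0 kg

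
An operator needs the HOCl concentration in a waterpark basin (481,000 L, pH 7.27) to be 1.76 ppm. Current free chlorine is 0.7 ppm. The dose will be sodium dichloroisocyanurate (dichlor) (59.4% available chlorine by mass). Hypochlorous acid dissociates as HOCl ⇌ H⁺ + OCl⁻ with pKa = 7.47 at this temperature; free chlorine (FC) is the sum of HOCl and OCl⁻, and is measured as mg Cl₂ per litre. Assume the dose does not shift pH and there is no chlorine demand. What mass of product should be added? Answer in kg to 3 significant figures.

1.76 kg

[OCl⁻]/[HOCl] = 10^(pH − pKa) = 10^(7.27 − 7.47) = 0.631; fraction as HOCl = 1/(1 + 0.631) = 0.6131.
Free chlorine required for 1.76 ppm HOCl: 1.76 / 0.6131 = 2.87 ppm.
FC to add: 2.87 − 0.7 = 2.17 mg/L as Cl₂.
Cl₂ equivalent: 2.17 mg/L × 481,000 L = 1044 g.
Product at 59.4% available Cl: 1044 / 0.594 = 1758 g.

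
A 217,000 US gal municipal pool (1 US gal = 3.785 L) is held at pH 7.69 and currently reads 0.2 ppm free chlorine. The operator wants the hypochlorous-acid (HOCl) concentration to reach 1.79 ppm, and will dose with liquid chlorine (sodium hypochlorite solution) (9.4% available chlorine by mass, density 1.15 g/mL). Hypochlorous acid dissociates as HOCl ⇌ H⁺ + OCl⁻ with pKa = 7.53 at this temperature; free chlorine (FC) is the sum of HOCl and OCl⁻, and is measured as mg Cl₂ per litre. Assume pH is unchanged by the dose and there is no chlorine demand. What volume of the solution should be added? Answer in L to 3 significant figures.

Volume: 217,000 US gal × 3.785 L/gal = 821,345 L.
[OCl⁻]/[HOCl] = 10^(pH − pKa) = 10^(7.69 − 7.53) = 1.445; fraction as HOCl = 1/(1 + 1.445) = 0.4089.
Free chlorine required for 1.79 ppm HOCl: 1.79 / 0.4089 = 4.377 ppm.
FC to add: 4.377 − 0.2 = 4.177 mg/L as Cl₂.
Cl₂ equivalent: 4.177 mg/L × 821,345 L = 3431 g.
Product at 9.4% available Cl: 3431 / 0.094 = 36,500 g.
Volume: 36,500 g ÷ 1.15 g/mL = 31,740 mL.

31.7 L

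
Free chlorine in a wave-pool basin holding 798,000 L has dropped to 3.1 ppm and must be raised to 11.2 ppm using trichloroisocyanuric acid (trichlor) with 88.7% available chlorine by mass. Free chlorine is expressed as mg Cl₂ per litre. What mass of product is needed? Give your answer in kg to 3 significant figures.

7.29 kg

Chlorine deficit: 11.2 − 3.1 = 8.1 ppm = 8.1 mg/L as Cl₂.
Cl₂ equivalent needed: 8.1 mg/L × 798,000 L = 6,464,000 mg = 6464 g.
Product at 88.7% available chlorine: 6464 / 0.887 = 7287 g.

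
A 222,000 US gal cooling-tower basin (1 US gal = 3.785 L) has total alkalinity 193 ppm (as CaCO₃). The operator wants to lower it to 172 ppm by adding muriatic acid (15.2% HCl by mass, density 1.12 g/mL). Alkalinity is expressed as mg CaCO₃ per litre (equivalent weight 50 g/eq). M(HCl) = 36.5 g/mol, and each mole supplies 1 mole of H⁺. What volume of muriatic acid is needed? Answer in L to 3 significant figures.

75.7 L

Volume: 222,000 US gal × 3.785 L/gal = 840,270 L.
Alkalinity to neutralize: (193 − 172) = 21 mg/L as CaCO₃ × 840,270 L = 17,650 g as CaCO₃.
Equivalents of H⁺ required: 17,650 ÷ 50 g/eq = 352.9 eq = 352.9 mol HCl.
Mass of HCl: 352.9 × 36.5 = 12,880 g.
Mass of 15.2% solution: 12,880 / 0.152 = 84,750 g.
Volume: 84,750 g ÷ 1.12 g/mL = 75,670 mL.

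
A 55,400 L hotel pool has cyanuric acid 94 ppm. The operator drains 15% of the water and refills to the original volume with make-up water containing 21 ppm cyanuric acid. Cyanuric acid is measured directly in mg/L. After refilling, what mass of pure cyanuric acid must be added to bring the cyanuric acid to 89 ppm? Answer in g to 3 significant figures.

330 g

After draining 15% and refilling: 94 × 0.85 + 21 × 0.15 = 83.05 ppm.
Deficit to target: 89 − 83.05 = 5.95 mg/L.
Mass: 5.95 mg/L × 55,400 L = 329.6 g cyanuric acid.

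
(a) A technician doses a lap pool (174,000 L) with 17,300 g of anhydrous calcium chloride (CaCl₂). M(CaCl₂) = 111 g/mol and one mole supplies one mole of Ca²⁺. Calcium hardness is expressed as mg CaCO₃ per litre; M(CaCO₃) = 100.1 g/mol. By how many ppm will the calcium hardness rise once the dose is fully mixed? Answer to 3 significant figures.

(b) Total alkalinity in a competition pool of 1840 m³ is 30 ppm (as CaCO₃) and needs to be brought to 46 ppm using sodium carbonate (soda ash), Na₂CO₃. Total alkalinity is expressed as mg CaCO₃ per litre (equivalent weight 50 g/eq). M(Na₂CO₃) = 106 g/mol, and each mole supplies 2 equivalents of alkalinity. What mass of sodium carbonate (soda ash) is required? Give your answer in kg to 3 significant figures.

(a) Moles of Ca²⁺: 17,300 g ÷ 111 g/mol = 155.9 mol.
(a) As CaCO₃: 155.9 mol × 100.1 g/mol = 15,600 g.
(a) Rise: 15,600 g / 174,000 L × 1000 = 89.66 mg/L.

(b) Volume: 1840 m³ = 1,840,000 L.
(b) Alkalinity to add: (46 − 30) = 16 mg/L as CaCO₃ × 1,840,000 L = 29,440 g as CaCO₃.
(b) Equivalents: 29,440 g ÷ 50 g/eq = 588.8 eq.
(b) Each mole of Na₂CO₃ supplies 2 eq, so 588.8 / 2 = 294.4 mol.
(b) Mass: 294.4 mol × 106 g/mol = 31,210 g.

(a) 89.7 ppm; (b) 31.2 kg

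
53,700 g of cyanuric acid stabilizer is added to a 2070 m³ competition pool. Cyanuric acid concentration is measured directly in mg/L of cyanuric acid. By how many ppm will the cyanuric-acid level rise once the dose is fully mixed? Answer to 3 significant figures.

25.9 ppm

Volume: 2070 m³ = 2,070,000 L.
Rise: 53,700 g / 2,070,000 L × 1000 = 25.94 mg/L.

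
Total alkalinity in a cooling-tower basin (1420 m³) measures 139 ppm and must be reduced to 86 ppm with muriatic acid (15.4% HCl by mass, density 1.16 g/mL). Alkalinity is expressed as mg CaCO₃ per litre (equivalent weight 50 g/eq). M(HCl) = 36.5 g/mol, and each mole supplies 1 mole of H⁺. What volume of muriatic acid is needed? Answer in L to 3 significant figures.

Volume: 1420 m³ = 1,420,000 L.
Alkalinity to neutralize: (139 − 86) = 53 mg/L as CaCO₃ × 1,420,000 L = 75,260 g as CaCO₃.
Equivalents of H⁺ required: 75,260 ÷ 50 g/eq = 1505 eq = 1505 mol HCl.
Mass of HCl: 1505 × 36.5 = 54,940 g.
Mass of 15.4% solution: 54,940 / 0.154 = 356,800 g.
Volume: 356,800 g ÷ 1.16 g/mL = 307,500 mL.

308 L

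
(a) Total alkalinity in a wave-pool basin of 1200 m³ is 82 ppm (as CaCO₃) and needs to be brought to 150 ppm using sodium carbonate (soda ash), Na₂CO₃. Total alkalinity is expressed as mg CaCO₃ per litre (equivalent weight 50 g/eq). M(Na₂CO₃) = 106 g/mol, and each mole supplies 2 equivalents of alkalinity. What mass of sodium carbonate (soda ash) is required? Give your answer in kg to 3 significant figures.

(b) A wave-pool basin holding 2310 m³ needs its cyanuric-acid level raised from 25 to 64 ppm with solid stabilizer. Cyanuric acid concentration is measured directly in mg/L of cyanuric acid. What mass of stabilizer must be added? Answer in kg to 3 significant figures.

(a) 86.5 kg; (b) 90.1 kg

(a) Volume: 1200 m³ = 1,200,000 L.
(a) Alkalinity to add: (150 − 82) = 68 mg/L as CaCO₃ × 1,200,000 L = 81,600 g as CaCO₃.
(a) Equivalents: 81,600 g ÷ 50 g/eq = 1632 eq.
(a) Each mole of Na₂CO₃ supplies 2 eq, so 1632 / 2 = 816 mol.
(a) Mass: 816 mol × 106 g/mol = 86,500 g.

(b) Volume: 2310 m³ = 2,310,000 L.
(b) CYA to add: (64 − 25) = 39 mg/L × 2,310,000 L = 90,090 g cyanuric acid.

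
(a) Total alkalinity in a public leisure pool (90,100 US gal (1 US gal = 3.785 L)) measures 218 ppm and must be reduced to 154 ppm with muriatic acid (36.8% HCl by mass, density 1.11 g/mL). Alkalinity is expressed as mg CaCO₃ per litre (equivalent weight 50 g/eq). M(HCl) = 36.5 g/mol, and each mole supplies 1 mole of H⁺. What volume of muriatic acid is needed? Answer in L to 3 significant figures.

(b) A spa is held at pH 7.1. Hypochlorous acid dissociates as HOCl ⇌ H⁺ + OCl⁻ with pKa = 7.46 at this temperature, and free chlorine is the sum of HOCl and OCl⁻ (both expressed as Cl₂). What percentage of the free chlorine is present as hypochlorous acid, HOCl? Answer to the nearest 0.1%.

(a) Volume: 90,100 US gal × 3.785 L/gal = 341,028 L.
(a) Alkalinity to neutralize: (218 − 154) = 64 mg/L as CaCO₃ × 341,028 L = 21,830 g as CaCO₃.
(a) Equivalents of H⁺ required: 21,830 ÷ 50 g/eq = 436.5 eq = 436.5 mol HCl.
(a) Mass of HCl: 436.5 × 36.5 = 15,930 g.
(a) Mass of 36.8% solution: 15,930 / 0.368 = 43,300 g.
(a) Volume: 43,300 g ÷ 1.11 g/mL = 39,010 mL.

(b) [OCl⁻]/[HOCl] = 10^(pH − pKa) = 10^(7.1 − 7.46) = 10^-0.36 = 0.4365.
(b) Fraction as HOCl = 1 / (1 + 0.4365) = 0.6961.

(a) 39.0 L; (b) 69.6%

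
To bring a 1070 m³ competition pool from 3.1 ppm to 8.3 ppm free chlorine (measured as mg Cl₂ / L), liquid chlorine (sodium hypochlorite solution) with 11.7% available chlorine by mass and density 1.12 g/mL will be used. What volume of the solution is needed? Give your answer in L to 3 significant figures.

Volume: 1070 m³ = 1,070,000 L.
Chlorine deficit: 8.3 − 3.1 = 5.2 ppm = 5.2 mg/L as Cl₂.
Cl₂ equivalent needed: 5.2 mg/L × 1,070,000 L = 5,564,000 mg = 5564 g.
Product at 11.7% available chlorine: 5564 / 0.117 = 47,560 g.
Volume at density 1.12 g/mL: 47,560 g ÷ 1.12 g/mL = 42,460 mL.

42.5 L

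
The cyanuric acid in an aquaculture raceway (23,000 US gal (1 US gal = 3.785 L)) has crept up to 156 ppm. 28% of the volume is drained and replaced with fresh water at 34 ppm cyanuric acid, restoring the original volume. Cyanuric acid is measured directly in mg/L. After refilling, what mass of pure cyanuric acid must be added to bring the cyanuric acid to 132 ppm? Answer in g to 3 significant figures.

884 g

Volume: 23,000 US gal × 3.785 L/gal = 87,055 L.
After draining 28% and refilling: 156 × 0.72 + 34 × 0.28 = 121.84 ppm.
Deficit to target: 132 − 121.84 = 10.16 mg/L.
Mass: 10.16 mg/L × 87,055 L = 884.5 g cyanuric acid.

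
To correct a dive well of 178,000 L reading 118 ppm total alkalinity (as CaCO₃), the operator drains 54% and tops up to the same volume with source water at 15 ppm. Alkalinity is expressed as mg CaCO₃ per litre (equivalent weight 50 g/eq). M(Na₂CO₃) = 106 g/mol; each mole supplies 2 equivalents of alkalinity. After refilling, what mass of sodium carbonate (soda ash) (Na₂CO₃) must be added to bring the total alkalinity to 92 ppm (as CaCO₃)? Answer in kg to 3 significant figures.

5.59 kg

After draining 54% and refilling: 118 × 0.46 + 15 × 0.54 = 62.38 ppm.
Deficit to target: 92 − 62.38 = 29.62 mg/L.
As CaCO₃: 29.62 mg/L × 178,000 L = 5272 g; ÷ 50 g/eq ÷ 2 = 52.72 mol Na₂CO₃.
Mass: 52.72 × 106 = 5589 g.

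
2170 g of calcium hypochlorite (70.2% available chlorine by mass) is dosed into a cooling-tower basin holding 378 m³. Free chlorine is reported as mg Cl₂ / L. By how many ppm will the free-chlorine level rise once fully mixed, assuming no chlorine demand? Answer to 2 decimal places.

4.03 ppm

Volume: 378 m³ = 378,000 L.
Available chlorine delivered: 2170 g × 0.702 = 1523 g as Cl₂.
Concentration rise: 1523 g / 378,000 L = 4.03 mg/L = 4.03 ppm.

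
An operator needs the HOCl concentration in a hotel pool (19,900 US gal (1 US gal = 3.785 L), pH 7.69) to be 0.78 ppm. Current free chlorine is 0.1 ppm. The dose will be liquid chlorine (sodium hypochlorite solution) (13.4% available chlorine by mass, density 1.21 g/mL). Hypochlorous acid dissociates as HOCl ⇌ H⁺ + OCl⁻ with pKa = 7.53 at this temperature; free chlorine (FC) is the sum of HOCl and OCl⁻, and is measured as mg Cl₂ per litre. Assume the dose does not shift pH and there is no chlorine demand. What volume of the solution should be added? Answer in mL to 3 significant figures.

840 mL

Volume: 19,900 US gal × 3.785 L/gal = 75,322 L.
[OCl⁻]/[HOCl] = 10^(pH − pKa) = 10^(7.69 − 7.53) = 1.445; fraction as HOCl = 1/(1 + 1.445) = 0.4089.
Free chlorine required for 0.78 ppm HOCl: 0.78 / 0.4089 = 1.907 ppm.
FC to add: 1.907 − 0.1 = 1.807 mg/L as Cl₂.
Cl₂ equivalent: 1.807 mg/L × 75,322 L = 136.1 g.
Product at 13.4% available Cl: 136.1 / 0.134 = 1016 g.
Volume: 1016 g ÷ 1.21 g/mL = 839.6 mL.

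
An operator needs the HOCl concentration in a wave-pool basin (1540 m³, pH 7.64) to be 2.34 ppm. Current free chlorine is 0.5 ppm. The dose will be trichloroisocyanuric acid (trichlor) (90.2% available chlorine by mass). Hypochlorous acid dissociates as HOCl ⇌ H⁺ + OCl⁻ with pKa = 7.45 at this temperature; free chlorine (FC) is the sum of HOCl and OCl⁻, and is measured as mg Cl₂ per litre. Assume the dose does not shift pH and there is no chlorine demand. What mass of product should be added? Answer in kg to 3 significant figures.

Volume: 1540 m³ = 1,540,000 L.
[OCl⁻]/[HOCl] = 10^(pH − pKa) = 10^(7.64 − 7.45) = 1.549; fraction as HOCl = 1/(1 + 1.549) = 0.3923.
Free chlorine required for 2.34 ppm HOCl: 2.34 / 0.3923 = 5.964 ppm.
FC to add: 5.964 − 0.5 = 5.464 mg/L as Cl₂.
Cl₂ equivalent: 5.464 mg/L × 1,540,000 L = 8415 g.
Product at 90.2% available Cl: 8415 / 0.902 = 9329 g.

9.33 kg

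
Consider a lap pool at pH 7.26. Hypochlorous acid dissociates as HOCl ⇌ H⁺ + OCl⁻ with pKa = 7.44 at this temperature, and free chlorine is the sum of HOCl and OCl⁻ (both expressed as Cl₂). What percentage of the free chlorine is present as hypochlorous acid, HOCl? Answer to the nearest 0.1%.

[OCl⁻]/[HOCl] = 10^(pH − pKa) = 10^(7.26 − 7.44) = 10^-0.18 = 0.6607.
Fraction as HOCl = 1 / (1 + 0.6607) = 0.6022.

60.2%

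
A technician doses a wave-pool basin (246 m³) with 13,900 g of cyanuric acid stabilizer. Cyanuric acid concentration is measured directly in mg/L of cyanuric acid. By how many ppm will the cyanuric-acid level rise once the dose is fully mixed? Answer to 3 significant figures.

56.5 ppm

Volume: 246 m³ = 246,000 L.
Rise: 13,900 g / 246,000 L × 1000 = 56.5 mg/L.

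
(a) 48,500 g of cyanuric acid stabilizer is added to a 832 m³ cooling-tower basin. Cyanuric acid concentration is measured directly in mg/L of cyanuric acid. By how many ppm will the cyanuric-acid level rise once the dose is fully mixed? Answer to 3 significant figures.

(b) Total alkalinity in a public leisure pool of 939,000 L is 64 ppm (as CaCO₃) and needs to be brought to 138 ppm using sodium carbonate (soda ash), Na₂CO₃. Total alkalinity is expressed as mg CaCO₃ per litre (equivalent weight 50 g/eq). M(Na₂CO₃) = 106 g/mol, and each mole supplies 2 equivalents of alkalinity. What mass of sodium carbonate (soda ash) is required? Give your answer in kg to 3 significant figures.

(a) Volume: 832 m³ = 832,000 L.
(a) Rise: 48,500 g / 832,000 L × 1000 = 58.29 mg/L.

(b) Alkalinity to add: (138 − 64) = 74 mg/L as CaCO₃ × 939,000 L = 69,490 g as CaCO₃.
(b) Equivalents: 69,490 g ÷ 50 g/eq = 1390 eq.
(b) Each mole of Na₂CO₃ supplies 2 eq, so 1390 / 2 = 694.9 mol.
(b) Mass: 694.9 mol × 106 g/mol = 73,660 g.

(a) 58.3 ppm; (b) 73.7 kg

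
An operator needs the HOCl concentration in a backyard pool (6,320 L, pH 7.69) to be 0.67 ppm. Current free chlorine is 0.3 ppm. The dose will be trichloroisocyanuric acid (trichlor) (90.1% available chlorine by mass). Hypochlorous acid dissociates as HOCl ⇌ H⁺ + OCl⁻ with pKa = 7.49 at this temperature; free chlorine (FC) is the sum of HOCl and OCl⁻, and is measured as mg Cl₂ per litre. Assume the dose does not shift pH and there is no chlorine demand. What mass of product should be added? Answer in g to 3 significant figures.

[OCl⁻]/[HOCl] = 10^(pH − pKa) = 10^(7.69 − 7.49) = 1.585; fraction as HOCl = 1/(1 + 1.585) = 0.3869.
Free chlorine required for 0.67 ppm HOCl: 0.67 / 0.3869 = 1.732 ppm.
FC to add: 1.732 − 0.3 = 1.432 mg/L as Cl₂.
Cl₂ equivalent: 1.432 mg/L × 6,320 L = 9.049 g.
Product at 90.1% available Cl: 9.049 / 0.901 = 10.04 g.

10.0 g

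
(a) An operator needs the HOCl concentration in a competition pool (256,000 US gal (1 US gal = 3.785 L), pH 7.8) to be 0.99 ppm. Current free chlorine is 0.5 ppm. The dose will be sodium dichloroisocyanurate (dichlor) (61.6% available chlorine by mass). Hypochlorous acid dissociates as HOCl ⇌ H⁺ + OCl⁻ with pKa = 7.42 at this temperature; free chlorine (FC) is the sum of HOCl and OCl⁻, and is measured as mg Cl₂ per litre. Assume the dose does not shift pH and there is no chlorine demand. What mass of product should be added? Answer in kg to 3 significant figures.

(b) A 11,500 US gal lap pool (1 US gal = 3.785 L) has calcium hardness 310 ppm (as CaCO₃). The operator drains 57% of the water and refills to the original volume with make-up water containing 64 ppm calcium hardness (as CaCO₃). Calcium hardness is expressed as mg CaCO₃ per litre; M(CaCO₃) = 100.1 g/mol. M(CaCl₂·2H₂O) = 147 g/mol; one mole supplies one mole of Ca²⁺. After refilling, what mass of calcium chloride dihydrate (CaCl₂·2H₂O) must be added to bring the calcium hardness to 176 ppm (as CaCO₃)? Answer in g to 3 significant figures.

(a) Volume: 256,000 US gal × 3.785 L/gal = 968,960 L.
(a) [OCl⁻]/[HOCl] = 10^(pH − pKa) = 10^(7.8 − 7.42) = 2.399; fraction as HOCl = 1/(1 + 2.399) = 0.2942.
(a) Free chlorine required for 0.99 ppm HOCl: 0.99 / 0.2942 = 3.365 ppm.
(a) FC to add: 3.365 − 0.5 = 2.865 mg/L as Cl₂.
(a) Cl₂ equivalent: 2.865 mg/L × 968,960 L = 2776 g.
(a) Product at 61.6% available Cl: 2776 / 0.616 = 4506 g.

(b) Volume: 11,500 US gal × 3.785 L/gal = 43,528 L.
(b) After draining 57% and refilling: 310 × 0.43 + 64 × 0.57 = 169.78 ppm.
(b) Deficit to target: 176 − 169.78 = 6.22 mg/L.
(b) As CaCO₃: 6.22 mg/L × 43,528 L = 270.7 g; ÷ 100.1 = 2.705 mol Ca²⁺.
(b) Mass: 2.705 × 147 = 397.6 g.

(a) 4.51 kg; (b) 398 g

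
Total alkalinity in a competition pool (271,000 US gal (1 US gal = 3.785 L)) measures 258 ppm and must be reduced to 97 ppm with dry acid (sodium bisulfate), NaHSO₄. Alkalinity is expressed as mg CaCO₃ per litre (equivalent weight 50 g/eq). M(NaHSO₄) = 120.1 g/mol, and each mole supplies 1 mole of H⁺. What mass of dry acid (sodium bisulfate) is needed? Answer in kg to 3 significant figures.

397 kg

Volume: 271,000 US gal × 3.785 L/gal = 1,025,735 L.
Alkalinity to neutralize: (258 − 97) = 161 mg/L as CaCO₃ × 1,025,735 L = 165,100 g as CaCO₃.
Equivalents of H⁺ required: 165,100 ÷ 50 g/eq = 3303 eq = 3303 mol NaHSO₄.
Mass of NaHSO₄: 3303 × 120.1 = 396,700 g.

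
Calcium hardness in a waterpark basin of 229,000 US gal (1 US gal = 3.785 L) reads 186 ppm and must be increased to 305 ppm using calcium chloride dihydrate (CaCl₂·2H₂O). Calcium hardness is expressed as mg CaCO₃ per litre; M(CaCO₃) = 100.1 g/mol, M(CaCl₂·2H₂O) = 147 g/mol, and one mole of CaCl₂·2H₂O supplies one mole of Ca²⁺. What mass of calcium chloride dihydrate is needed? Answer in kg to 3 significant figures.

151 kg

Volume: 229,000 US gal × 3.785 L/gal = 866,765 L.
Hardness to add: (305 − 186) = 119 mg/L as CaCO₃ × 866,765 L = 103,100 g as CaCO₃.
Moles of Ca²⁺ (1 mol Ca²⁺ ≡ 1 mol CaCO₃): 103,100 / 100.1 g/mol = 1030 mol.
Mass of CaCl₂·2H₂O: 1030 × 147 = 151,500 g.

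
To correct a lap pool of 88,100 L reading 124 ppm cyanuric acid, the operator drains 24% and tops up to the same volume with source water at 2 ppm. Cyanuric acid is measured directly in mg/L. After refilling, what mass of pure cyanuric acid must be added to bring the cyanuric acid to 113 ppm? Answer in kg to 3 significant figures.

1.61 kg

After draining 24% and refilling: 124 × 0.76 + 2 × 0.24 = 94.72 ppm.
Deficit to target: 113 − 94.72 = 18.28 mg/L.
Mass: 18.28 mg/L × 88,100 L = 1610 g cyanuric acid.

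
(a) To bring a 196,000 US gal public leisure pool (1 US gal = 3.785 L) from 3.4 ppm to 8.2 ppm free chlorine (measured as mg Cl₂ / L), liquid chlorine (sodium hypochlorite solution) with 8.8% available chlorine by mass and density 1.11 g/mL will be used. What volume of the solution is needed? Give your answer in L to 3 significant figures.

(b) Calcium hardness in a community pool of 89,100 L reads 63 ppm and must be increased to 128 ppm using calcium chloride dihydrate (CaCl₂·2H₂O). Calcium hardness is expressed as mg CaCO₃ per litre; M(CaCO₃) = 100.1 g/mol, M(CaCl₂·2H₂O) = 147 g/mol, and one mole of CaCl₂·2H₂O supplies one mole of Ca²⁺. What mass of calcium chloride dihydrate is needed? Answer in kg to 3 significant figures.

(a) 36.5 L; (b) 8.51 kg

(a) Volume: 196,000 US gal × 3.785 L/gal = 741,860 L.
(a) Chlorine deficit: 8.2 − 3.4 = 4.8 ppm = 4.8 mg/L as Cl₂.
(a) Cl₂ equivalent needed: 4.8 mg/L × 741,860 L = 3,561,000 mg = 3561 g.
(a) Product at 8.8% available chlorine: 3561 / 0.088 = 40,470 g.
(a) Volume at density 1.11 g/mL: 40,470 g ÷ 1.11 g/mL = 36,460 mL.

(b) Hardness to add: (128 − 63) = 65 mg/L as CaCO₃ × 89,100 L = 5792 g as CaCO₃.
(b) Moles of Ca²⁺ (1 mol Ca²⁺ ≡ 1 mol CaCO₃): 5792 / 100.1 g/mol = 57.86 mol.
(b) Mass of CaCl₂·2H₂O: 57.86 × 147 = 8505 g.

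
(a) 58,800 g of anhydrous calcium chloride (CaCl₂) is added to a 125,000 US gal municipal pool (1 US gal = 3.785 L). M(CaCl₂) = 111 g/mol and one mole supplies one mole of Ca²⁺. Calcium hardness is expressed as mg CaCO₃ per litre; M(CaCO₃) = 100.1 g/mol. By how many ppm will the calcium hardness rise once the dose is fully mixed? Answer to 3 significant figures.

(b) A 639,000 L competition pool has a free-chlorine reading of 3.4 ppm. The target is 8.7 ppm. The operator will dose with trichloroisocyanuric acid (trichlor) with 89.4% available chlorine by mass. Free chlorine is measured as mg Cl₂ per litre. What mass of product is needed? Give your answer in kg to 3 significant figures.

(a) 112 ppm; (b) 3.79 kg

(a) Volume: 125,000 US gal × 3.785 L/gal = 473,125 L.
(a) Moles of Ca²⁺: 58,800 g ÷ 111 g/mol = 529.7 mol.
(a) As CaCO₃: 529.7 mol × 100.1 g/mol = 53,030 g.
(a) Rise: 53,030 g / 473,125 L × 1000 = 112.1 mg/L.

(b) Chlorine deficit: 8.7 − 3.4 = 5.3 ppm = 5.3 mg/L as Cl₂.
(b) Cl₂ equivalent needed: 5.3 mg/L × 639,000 L = 3,387,000 mg = 3387 g.
(b) Product at 89.4% available chlorine: 3387 / 0.894 = 3788 g.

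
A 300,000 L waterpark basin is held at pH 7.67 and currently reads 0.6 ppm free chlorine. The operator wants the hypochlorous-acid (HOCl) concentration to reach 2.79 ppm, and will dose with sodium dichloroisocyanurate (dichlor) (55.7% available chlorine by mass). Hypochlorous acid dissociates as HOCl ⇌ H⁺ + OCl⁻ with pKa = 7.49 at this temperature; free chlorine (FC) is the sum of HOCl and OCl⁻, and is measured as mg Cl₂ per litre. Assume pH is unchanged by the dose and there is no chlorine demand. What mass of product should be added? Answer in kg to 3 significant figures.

3.45 kg

[OCl⁻]/[HOCl] = 10^(pH − pKa) = 10^(7.67 − 7.49) = 1.514; fraction as HOCl = 1/(1 + 1.514) = 0.3978.
Free chlorine required for 2.79 ppm HOCl: 2.79 / 0.3978 = 7.013 ppm.
FC to add: 7.013 − 0.6 = 6.413 mg/L as Cl₂.
Cl₂ equivalent: 6.413 mg/L × 300,000 L = 1924 g.
Product at 55.7% available Cl: 1924 / 0.557 = 3454 g.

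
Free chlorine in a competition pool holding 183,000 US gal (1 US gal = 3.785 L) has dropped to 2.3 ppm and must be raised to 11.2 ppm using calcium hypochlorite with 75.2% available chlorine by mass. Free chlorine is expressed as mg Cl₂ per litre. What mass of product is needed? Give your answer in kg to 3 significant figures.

Volume: 183,000 US gal × 3.785 L/gal = 692,655 L.
Chlorine deficit: 11.2 − 2.3 = 8.9 ppm = 8.9 mg/L as Cl₂.
Cl₂ equivalent needed: 8.9 mg/L × 692,655 L = 6,165,000 mg = 6165 g.
Product at 75.2% available chlorine: 6165 / 0.752 = 8198 g.

8.20 kg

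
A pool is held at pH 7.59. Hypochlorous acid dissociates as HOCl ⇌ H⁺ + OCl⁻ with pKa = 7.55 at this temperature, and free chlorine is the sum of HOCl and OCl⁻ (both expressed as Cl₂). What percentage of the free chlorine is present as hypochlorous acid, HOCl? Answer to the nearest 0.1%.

[OCl⁻]/[HOCl] = 10^(pH − pKa) = 10^(7.59 − 7.55) = 10^0.04 = 1.096.
Fraction as HOCl = 1 / (1 + 1.096) = 0.477.

47.7%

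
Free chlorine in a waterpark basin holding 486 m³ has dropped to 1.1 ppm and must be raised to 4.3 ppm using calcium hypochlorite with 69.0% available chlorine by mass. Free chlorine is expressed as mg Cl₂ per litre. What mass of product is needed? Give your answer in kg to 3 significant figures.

Volume: 486 m³ = 486,000 L.
Chlorine deficit: 4.3 − 1.1 = 3.2 ppm = 3.2 mg/L as Cl₂.
Cl₂ equivalent needed: 3.2 mg/L × 486,000 L = 1,555,000 mg = 1555 g.
Product at 69.0% available chlorine: 1555 / 0.69 = 2254 g.

2.25 kg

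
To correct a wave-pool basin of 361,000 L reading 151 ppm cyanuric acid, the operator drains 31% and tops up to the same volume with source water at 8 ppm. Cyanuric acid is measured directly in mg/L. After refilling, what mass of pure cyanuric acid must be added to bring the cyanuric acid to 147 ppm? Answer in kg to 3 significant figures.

After draining 31% and refilling: 151 × 0.69 + 8 × 0.31 = 106.67 ppm.
Deficit to target: 147 − 106.67 = 40.33 mg/L.
Mass: 40.33 mg/L × 361,000 L = 14,560 g cyanuric acid.

14.6 kg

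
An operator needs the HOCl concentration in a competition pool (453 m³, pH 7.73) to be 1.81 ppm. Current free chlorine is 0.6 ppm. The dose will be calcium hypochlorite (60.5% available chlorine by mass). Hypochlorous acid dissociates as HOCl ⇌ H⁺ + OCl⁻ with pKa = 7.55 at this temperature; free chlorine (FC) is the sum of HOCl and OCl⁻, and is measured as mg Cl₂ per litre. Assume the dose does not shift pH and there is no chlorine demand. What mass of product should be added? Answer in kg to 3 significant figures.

2.96 kg

Volume: 453 m³ = 453,000 L.
[OCl⁻]/[HOCl] = 10^(pH − pKa) = 10^(7.73 − 7.55) = 1.514; fraction as HOCl = 1/(1 + 1.514) = 0.3978.
Free chlorine required for 1.81 ppm HOCl: 1.81 / 0.3978 = 4.55 ppm.
FC to add: 4.55 − 0.6 = 3.95 mg/L as Cl₂.
Cl₂ equivalent: 3.95 mg/L × 453,000 L = 1789 g.
Product at 60.5% available Cl: 1789 / 0.605 = 2957 g.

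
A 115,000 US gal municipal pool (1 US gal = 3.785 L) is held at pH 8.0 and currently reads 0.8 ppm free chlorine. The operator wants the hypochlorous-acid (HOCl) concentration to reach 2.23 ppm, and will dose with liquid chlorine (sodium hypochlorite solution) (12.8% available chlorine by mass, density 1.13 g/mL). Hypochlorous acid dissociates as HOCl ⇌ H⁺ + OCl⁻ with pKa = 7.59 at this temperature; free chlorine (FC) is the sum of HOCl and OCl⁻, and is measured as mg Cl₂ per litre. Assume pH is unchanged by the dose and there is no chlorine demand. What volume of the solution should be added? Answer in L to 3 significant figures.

21.6 L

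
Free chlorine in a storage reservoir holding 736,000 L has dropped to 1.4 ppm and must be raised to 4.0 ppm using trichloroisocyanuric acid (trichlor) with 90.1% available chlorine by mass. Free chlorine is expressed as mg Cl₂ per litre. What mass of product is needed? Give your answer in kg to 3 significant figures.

Chlorine deficit: 4.0 − 1.4 = 2.6 ppm = 2.6 mg/L as Cl₂.
Cl₂ equivalent needed: 2.6 mg/L × 736,000 L = 1,914,000 mg = 1914 g.
Product at 90.1% available chlorine: 1914 / 0.901 = 2124 g.

2.12 kg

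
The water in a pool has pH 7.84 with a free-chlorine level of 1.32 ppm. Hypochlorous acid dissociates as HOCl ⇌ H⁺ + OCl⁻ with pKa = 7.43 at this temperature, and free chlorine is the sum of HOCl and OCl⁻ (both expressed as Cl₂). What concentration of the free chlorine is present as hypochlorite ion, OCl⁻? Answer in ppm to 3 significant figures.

0.950 ppm

[OCl⁻]/[HOCl] = 10^(pH − pKa) = 10^(7.84 − 7.43) = 10^0.41 = 2.57.
Fraction as HOCl = 1 / (1 + 2.57) = 0.2801.
OCl⁻ = (1 − 0.2801) × 1.32 ppm = 0.9503 ppm.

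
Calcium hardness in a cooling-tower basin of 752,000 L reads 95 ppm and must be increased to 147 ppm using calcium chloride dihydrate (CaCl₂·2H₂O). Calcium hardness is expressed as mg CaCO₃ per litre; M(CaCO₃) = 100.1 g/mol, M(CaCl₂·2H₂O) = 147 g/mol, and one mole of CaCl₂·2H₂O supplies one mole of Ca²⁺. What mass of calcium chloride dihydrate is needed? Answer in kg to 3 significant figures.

57.4 kg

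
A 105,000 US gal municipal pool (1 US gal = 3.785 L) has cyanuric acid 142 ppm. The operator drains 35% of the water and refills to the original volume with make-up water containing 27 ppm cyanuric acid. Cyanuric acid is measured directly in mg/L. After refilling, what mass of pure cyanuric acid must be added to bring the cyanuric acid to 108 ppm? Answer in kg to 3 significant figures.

2.48 kg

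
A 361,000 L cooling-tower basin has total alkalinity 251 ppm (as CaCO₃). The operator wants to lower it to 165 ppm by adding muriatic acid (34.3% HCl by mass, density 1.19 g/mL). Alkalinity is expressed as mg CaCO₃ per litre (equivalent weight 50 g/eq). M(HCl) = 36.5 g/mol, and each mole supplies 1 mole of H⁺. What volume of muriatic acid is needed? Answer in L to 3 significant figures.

Alkalinity to neutralize: (251 − 165) = 86 mg/L as CaCO₃ × 361,000 L = 31,050 g as CaCO₃.
Equivalents of H⁺ required: 31,050 ÷ 50 g/eq = 620.9 eq = 620.9 mol HCl.
Mass of HCl: 620.9 × 36.5 = 22,660 g.
Mass of 34.3% solution: 22,660 / 0.343 = 66,070 g.
Volume: 66,070 g ÷ 1.19 g/mL = 55,520 mL.

55.5 L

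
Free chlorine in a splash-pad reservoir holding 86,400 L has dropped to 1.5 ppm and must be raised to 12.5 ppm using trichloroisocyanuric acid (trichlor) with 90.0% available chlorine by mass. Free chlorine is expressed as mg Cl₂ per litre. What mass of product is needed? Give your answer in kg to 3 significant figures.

1.06 kg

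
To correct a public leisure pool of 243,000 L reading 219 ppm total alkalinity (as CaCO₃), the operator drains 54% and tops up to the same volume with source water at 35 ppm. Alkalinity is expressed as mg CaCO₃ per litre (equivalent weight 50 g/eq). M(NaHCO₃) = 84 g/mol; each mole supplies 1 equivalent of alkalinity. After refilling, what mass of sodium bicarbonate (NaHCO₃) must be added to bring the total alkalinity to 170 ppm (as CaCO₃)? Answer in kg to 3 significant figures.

After draining 54% and refilling: 219 × 0.46 + 35 × 0.54 = 119.64 ppm.
Deficit to target: 170 − 119.64 = 50.36 mg/L.
As CaCO₃: 50.36 mg/L × 243,000 L = 12,240 g; ÷ 50 g/eq ÷ 1 = 244.7 mol NaHCO₃.
Mass: 244.7 × 84 = 20,560 g.

20.6 kg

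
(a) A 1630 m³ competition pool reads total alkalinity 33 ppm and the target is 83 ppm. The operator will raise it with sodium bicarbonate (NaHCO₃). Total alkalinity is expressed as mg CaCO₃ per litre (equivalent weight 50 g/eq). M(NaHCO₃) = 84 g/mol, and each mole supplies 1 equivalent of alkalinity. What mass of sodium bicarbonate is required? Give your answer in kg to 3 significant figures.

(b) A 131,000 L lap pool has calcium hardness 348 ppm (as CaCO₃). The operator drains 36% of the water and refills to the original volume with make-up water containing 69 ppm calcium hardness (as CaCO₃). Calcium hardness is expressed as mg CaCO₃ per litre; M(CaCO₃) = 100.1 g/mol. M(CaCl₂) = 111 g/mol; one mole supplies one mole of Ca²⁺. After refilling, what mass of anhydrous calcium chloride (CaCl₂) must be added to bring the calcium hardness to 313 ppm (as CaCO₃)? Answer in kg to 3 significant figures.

(a) 137 kg; (b) 9.51 kg

(a) Volume: 1630 m³ = 1,630,000 L.
(a) Alkalinity to add: (83 − 33) = 50 mg/L as CaCO₃ × 1,630,000 L = 81,500 g as CaCO₃.
(a) Equivalents: 81,500 g ÷ 50 g/eq = 1630 eq.
(a) NaHCO₃ supplies 1 eq per mole → 1630 mol.
(a) Mass: 1630 mol × 84 g/mol = 136,900 g.

(b) After draining 36% and refilling: 348 × 0.64 + 69 × 0.36 = 247.56 ppm.
(b) Deficit to target: 313 − 247.56 = 65.44 mg/L.
(b) As CaCO₃: 65.44 mg/L × 131,000 L = 8573 g; ÷ 100.1 = 85.64 mol Ca²⁺.
(b) Mass: 85.64 × 111 = 9506 g.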